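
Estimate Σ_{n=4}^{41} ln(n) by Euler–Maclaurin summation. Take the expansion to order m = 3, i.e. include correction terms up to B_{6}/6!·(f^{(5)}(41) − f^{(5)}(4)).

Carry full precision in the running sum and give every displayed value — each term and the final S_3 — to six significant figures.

Integral: ∫_4^41 ln(x) dx = 109.711.
Endpoint term: (f(4) + f(41))/2 = (1.38629 + 3.71357)/2 = 2.54993.
Running total after boundary: 112.261.
Order-1 term: 1/12 · (0.0243902 − 0.250000) = -0.0188008.
After k=1: 112.242.
Order-2 term: −1/720 · (2.90187e-05 − 0.0312500) = 4.33625e-05.
After k=2: 112.242.
Order-3 term: 1/30240 · (2.07153e-07 − 0.0234375) = -7.75043e-07.

S_3 ≈ 112.242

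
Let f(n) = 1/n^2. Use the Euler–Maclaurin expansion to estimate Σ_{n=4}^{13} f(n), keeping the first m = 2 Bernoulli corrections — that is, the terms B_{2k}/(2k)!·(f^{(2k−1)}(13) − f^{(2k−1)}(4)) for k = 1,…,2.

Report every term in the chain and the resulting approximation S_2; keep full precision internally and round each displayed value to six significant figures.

S_2 ≈ 0.209781

Integral: ∫_4^13 1/x^2 dx = 0.173077.
Boundary: ½(f(4) + f(13)) = ½(0.0625000 + 0.00591716) = 0.0342086.
Integral + boundary = 0.207286.
Correction k=1: B_{2}/2! · (f^{(1)}(13) − f^{(1)}(4)) = 1/12 · (-0.000910332 − (-0.0312500)) = 0.00252831.
Partial sum through k=1: 0.209814.
Correction k=2: B_{4}/4! · (f^{(3)}(13) − f^{(3)}(4)) = −1/720 · (-6.46390e-05 − (-0.0234375)) = -3.24623e-05.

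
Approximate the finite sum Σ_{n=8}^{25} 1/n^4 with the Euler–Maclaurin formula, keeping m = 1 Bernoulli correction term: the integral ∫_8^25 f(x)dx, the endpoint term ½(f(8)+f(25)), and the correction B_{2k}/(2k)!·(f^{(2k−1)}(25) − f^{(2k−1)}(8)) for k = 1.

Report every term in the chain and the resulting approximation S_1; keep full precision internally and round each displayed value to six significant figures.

∫_8^25 1/x^4 dx evaluates to 0.000629708.
½[f(8) + f(25)] = ½[0.000244141 + 2.56000e-06] = 0.000123350.
So far: 0.000753059.
Correction k=1: B_{2}/2! · (f^{(1)}(25) − f^{(1)}(8)) = 1/12 · (-4.09600e-07 − (-0.000122070)) = 1.01384e-05.

S_1 ≈ 0.000763197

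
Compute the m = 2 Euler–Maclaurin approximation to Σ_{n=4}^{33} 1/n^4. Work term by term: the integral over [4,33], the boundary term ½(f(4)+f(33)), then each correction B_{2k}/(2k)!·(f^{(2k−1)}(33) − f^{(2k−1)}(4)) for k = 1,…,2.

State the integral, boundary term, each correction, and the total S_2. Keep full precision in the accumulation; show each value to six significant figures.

∫_4^33 1/x^4 dx evaluates to 0.00519906.
Boundary: ½(f(4) + f(33)) = ½(0.00390625 + 8.43226e-07) = 0.00195355.
Running total after boundary: 0.00715260.
k=1: B_{2}/(2)! × [f^{(1)}(33) − f^{(1)}(4)] = 1/12 × (-1.02209e-07 − (-0.00390625)) = 0.000325512.
After k=1: 0.00747812.
k=2: B_{4}/(4)! × [f^{(3)}(33) − f^{(3)}(4)] = −1/720 × (-2.81568e-09 − (-0.00732422)) = -1.01725e-05.

S_2 ≈ 0.00746794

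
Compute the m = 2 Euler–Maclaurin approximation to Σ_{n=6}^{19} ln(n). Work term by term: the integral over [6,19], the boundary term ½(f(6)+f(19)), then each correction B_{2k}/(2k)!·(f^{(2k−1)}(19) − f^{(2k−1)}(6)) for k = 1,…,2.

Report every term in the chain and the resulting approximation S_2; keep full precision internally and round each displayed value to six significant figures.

S_2 ≈ 34.5524

Integral: ∫_6^19 ln(x) dx = 32.1938.
Endpoint term: (f(6) + f(19))/2 = (1.79176 + 2.94444)/2 = 2.36810.
So far: 34.5619.
k=1: B_{2}/(2)! × [f^{(1)}(19) − f^{(1)}(6)] = 1/12 × (0.0526316 − 0.166667) = -0.00950292.
Running total after k=1: 34.5524.
k=2: B_{4}/(4)! × [f^{(3)}(19) − f^{(3)}(6)] = −1/720 × (0.000291588 − 0.00925926) = 1.24551e-05.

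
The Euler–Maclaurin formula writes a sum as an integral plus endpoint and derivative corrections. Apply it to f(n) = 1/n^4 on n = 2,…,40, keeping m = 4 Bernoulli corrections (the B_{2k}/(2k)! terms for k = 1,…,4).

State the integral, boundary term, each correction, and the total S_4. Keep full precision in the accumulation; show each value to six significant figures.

∫_2^40 1/x^4 dx evaluates to 0.0416615.
Boundary: ½(f(2) + f(40)) = ½(0.0625000 + 3.90625e-07) = 0.0312502.
Running total after boundary: 0.0729117.
k=1: B_{2}/(2)! × [f^{(1)}(40) − f^{(1)}(2)] = 1/12 × (-3.90625e-08 − (-0.125000)) = 0.0104167.
After k=1: 0.0833283.
k=2: B_{4}/(4)! × [f^{(3)}(40) − f^{(3)}(2)] = −1/720 × (-7.32422e-10 − (-0.937500)) = -0.00130208.
After k=2: 0.0820262.
k=3: B_{6}/(6)! × [f^{(5)}(40) − f^{(5)}(2)] = 1/30240 × (-2.56348e-11 − (-13.1250)) = 0.000434028.
After k=3: 0.0824603.
k=4: B_{8}/(8)! × [f^{(7)}(40) − f^{(7)}(2)] = −1/1209600 × (-1.44196e-12 − (-295.312)) = -0.000244141.

S_4 ≈ 0.0822161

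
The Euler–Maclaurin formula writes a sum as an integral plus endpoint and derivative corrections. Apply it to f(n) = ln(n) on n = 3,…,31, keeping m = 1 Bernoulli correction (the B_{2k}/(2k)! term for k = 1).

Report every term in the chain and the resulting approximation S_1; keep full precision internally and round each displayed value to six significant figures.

∫_3^31 ln(x) dx evaluates to 75.1578.
Boundary: ½(f(3) + f(31)) = ½(1.09861 + 3.43399) = 2.26630.
Running total after boundary: 77.4241.
Order-1 term: 1/12 · (0.0322581 − 0.333333) = -0.0250896.

S_1 ≈ 77.3990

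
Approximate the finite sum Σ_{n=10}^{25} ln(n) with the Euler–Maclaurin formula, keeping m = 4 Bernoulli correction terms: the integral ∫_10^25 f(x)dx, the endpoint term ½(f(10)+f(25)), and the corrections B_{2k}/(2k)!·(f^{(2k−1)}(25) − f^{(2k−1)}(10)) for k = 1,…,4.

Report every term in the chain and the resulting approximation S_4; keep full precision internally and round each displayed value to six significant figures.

∫_10^25 ln(x) dx evaluates to 42.4460.
½[f(10) + f(25)] = ½[2.30259 + 3.21888] = 2.76073.
Running total after boundary: 45.2068.
Correction k=1: B_{2}/2! · (f^{(1)}(25) − f^{(1)}(10)) = 1/12 · (0.0400000 − 0.100000) = -0.00500000.
After k=1: 45.2018.
Correction k=2: B_{4}/4! · (f^{(3)}(25) − f^{(3)}(10)) = −1/720 · (0.000128000 − 0.00200000) = 2.60000e-06.
After k=2: 45.2018.
Correction k=3: B_{6}/6! · (f^{(5)}(25) − f^{(5)}(10)) = 1/30240 · (2.45760e-06 − 0.000240000) = -7.85524e-09.
After k=3: 45.2018.
Correction k=4: B_{8}/8! · (f^{(7)}(25) − f^{(7)}(10)) = −1/1209600 · (1.17965e-07 − 7.20000e-05) = 5.94263e-11.

S_4 ≈ 45.2018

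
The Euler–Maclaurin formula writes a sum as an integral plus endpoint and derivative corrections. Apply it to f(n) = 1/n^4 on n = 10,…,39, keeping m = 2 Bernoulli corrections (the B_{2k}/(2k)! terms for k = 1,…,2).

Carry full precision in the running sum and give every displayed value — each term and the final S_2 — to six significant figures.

∫_10^39 1/x^4 dx evaluates to 0.000327714.
Boundary: ½(f(10) + f(39)) = ½(0.000100000 + 4.32257e-07) = 5.02161e-05.
Integral + boundary = 0.000377930.
k=1: B_{2}/(2)! × [f^{(1)}(39) − f^{(1)}(10)] = 1/12 × (-4.43340e-08 − (-4.00000e-05)) = 3.32964e-06.
Partial sum through k=1: 0.000381260.
k=2: B_{4}/(4)! × [f^{(3)}(39) − f^{(3)}(10)] = −1/720 × (-8.74438e-10 − (-1.20000e-05)) = -1.66655e-08.

S_2 ≈ 0.000381243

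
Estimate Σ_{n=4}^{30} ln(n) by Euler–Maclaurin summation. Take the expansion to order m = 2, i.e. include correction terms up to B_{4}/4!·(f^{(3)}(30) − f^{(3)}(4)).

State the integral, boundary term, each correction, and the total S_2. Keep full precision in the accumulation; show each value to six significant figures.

The integral term ∫_4^30 ln(x) dx = 70.4907.
Boundary: ½(f(4) + f(30)) = ½(1.38629 + 3.40120) = 2.39375.
So far: 72.8845.
k=1: B_{2}/(2)! × [f^{(1)}(30) − f^{(1)}(4)] = 1/12 × (0.0333333 − 0.250000) = -0.0180556.
Running total after k=1: 72.8664.
k=2: B_{4}/(4)! × [f^{(3)}(30) − f^{(3)}(4)] = −1/720 × (7.40741e-05 − 0.0312500) = 4.32999e-05.

S_2 ≈ 72.8665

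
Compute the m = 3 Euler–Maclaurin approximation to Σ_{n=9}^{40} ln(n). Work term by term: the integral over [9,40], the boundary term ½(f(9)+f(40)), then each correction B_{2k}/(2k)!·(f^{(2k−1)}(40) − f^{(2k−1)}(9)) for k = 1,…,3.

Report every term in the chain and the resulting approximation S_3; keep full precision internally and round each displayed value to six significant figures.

S_3 ≈ 99.7160

The integral term ∫_9^40 ln(x) dx = 96.7802.
Boundary: ½(f(9) + f(40)) = ½(2.19722 + 3.68888) = 2.94305.
Integral + boundary = 99.7232.
k=1: B_{2}/(2)! × [f^{(1)}(40) − f^{(1)}(9)] = 1/12 × (0.0250000 − 0.111111) = -0.00717593.
Running total after k=1: 99.7160.
k=2: B_{4}/(4)! × [f^{(3)}(40) − f^{(3)}(9)] = −1/720 × (3.12500e-05 − 0.00274348) = 3.76699e-06.
Running total after k=2: 99.7160.
k=3: B_{6}/(6)! × [f^{(5)}(40) − f^{(5)}(9)] = 1/30240 × (2.34375e-07 − 0.000406442) = -1.34328e-08.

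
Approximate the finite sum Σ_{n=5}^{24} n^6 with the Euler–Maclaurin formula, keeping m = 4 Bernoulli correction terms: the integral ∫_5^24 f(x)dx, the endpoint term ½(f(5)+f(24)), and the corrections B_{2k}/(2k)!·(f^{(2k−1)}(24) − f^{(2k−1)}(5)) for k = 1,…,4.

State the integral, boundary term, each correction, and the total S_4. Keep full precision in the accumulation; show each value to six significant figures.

The integral term ∫_5^24 x^6 dx = 6.55199e+08.
Boundary: ½(f(5) + f(24)) = ½(15625.0 + 1.91103e+08) = 9.55593e+07.
Integral + boundary = 7.50758e+08.
k=1: B_{2}/(2)! × [f^{(1)}(24) − f^{(1)}(5)] = 1/12 × (4.77757e+07 − 18750.0) = 3.97975e+06.
Running total after k=1: 7.54738e+08.
k=2: B_{4}/(4)! × [f^{(3)}(24) − f^{(3)}(5)] = −1/720 × (1.65888e+06 − 15000.0) = -2283.17.
Running total after k=2: 7.54736e+08.
k=3: B_{6}/(6)! × [f^{(5)}(24) − f^{(5)}(5)] = 1/30240 × (17280.0 − 3600.00) = 0.452381.
Running total after k=3: 7.54736e+08.
k=4: B_{8}/(8)! × [f^{(7)}(24) − f^{(7)}(5)] = −1/1209600 × (0.00000 − 0.00000) = 0.00000.

S_4 ≈ 7.54736e+08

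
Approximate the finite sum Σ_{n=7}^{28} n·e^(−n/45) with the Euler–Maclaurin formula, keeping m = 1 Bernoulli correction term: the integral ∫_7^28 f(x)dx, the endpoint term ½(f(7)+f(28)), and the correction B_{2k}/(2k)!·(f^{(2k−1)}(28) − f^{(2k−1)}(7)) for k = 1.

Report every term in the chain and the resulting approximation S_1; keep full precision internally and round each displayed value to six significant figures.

∫_7^28 x·e^(−x/45) dx evaluates to 239.674.
½[f(7) + f(28)] = ½[5.99158 + 15.0290] = 10.5103.
So far: 250.184.
Order-1 term: 1/12 · (0.202772 − 0.722793) = -0.0433351.

S_1 ≈ 250.141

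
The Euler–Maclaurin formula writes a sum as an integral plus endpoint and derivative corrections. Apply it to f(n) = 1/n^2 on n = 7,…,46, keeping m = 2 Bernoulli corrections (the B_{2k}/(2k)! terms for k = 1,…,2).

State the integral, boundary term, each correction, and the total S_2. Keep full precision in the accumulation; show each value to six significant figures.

S_2 ≈ 0.132041

Integral: ∫_7^46 1/x^2 dx = 0.121118.
Boundary: ½(f(7) + f(46)) = ½(0.0204082 + 0.000472590) = 0.0104404.
Running total after boundary: 0.131558.
Correction k=1: B_{2}/2! · (f^{(1)}(46) − f^{(1)}(7)) = 1/12 · (-2.05474e-05 − (-0.00583090)) = 0.000484196.
After k=1: 0.132043.
Correction k=2: B_{4}/4! · (f^{(3)}(46) − f^{(3)}(7)) = −1/720 · (-1.16526e-07 − (-0.00142798)) = -1.98314e-06.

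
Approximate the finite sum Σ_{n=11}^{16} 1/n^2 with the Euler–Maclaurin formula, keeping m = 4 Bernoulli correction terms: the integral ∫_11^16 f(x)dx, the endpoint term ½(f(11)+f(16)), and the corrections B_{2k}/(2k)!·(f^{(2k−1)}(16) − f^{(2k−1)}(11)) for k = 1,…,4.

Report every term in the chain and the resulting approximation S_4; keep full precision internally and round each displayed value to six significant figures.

S_4 ≈ 0.0345788

Integral: ∫_11^16 1/x^2 dx = 0.0284091.
Boundary: ½(f(11) + f(16)) = ½(0.00826446 + 0.00390625) = 0.00608536.
Running total after boundary: 0.0344944.
k=1: B_{2}/(2)! × [f^{(1)}(16) − f^{(1)}(11)] = 1/12 × (-0.000488281 − (-0.00150263)) = 8.45290e-05.
Partial sum through k=1: 0.0345790.
k=2: B_{4}/(4)! × [f^{(3)}(16) − f^{(3)}(11)] = −1/720 × (-2.28882e-05 − (-0.000149021)) = -1.75185e-07.
Partial sum through k=2: 0.0345788.
k=3: B_{6}/(6)! × [f^{(5)}(16) − f^{(5)}(11)] = 1/30240 × (-2.68221e-06 − (-3.69474e-05)) = 1.13311e-09.
Partial sum through k=3: 0.0345788.
k=4: B_{8}/(8)! × [f^{(7)}(16) − f^{(7)}(11)] = −1/1209600 × (-5.86733e-07 − (-1.70996e-05)) = -1.36515e-11.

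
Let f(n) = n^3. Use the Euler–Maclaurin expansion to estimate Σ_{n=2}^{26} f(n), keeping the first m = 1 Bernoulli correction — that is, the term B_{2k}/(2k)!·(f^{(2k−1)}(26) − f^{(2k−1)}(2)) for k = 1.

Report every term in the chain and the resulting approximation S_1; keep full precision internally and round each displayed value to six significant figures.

Integral: ∫_2^26 x^3 dx = 114240.
½[f(2) + f(26)] = ½[8.00000 + 17576.0] = 8792.00.
Running total after boundary: 123032.
k=1: B_{2}/(2)! × [f^{(1)}(26) − f^{(1)}(2)] = 1/12 × (2028.00 − 12.0000) = 168.000.

S_1 ≈ 123200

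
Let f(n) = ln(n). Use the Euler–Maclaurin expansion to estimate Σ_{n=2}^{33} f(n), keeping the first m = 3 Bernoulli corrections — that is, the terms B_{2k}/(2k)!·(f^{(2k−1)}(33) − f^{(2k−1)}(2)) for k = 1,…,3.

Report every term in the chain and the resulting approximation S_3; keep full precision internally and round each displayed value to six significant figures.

Integral: ∫_2^33 ln(x) dx = 82.9985.
Endpoint term: (f(2) + f(33))/2 = (0.693147 + 3.49651)/2 = 2.09483.
Integral + boundary = 85.0933.
Correction k=1: B_{2}/2! · (f^{(1)}(33) − f^{(1)}(2)) = 1/12 · (0.0303030 − 0.500000) = -0.0391414.
Running total after k=1: 85.0541.
Correction k=2: B_{4}/4! · (f^{(3)}(33) − f^{(3)}(2)) = −1/720 · (5.56529e-05 − 0.250000) = 0.000347145.
Running total after k=2: 85.0545.
Correction k=3: B_{6}/6! · (f^{(5)}(33) − f^{(5)}(2)) = 1/30240 · (6.13256e-07 − 0.750000) = -2.48016e-05.

S_3 ≈ 85.0545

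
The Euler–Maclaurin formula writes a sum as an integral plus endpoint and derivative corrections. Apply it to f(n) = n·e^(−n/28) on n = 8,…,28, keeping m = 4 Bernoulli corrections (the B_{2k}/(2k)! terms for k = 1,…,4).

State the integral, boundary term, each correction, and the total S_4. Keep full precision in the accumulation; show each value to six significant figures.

∫_8^28 x·e^(−x/28) dx evaluates to 180.654.
½[f(8) + f(28)] = ½[6.01182 + 10.3006] = 8.15622.
So far: 188.810.
Correction k=1: B_{2}/2! · (f^{(1)}(28) − f^{(1)}(8)) = 1/12 · (0.00000 − 0.536769) = -0.0447308.
Running total after k=1: 188.766.
Correction k=2: B_{4}/4! · (f^{(3)}(28) − f^{(3)}(8)) = −1/720 · (0.000938468 − 0.00260169) = 2.31003e-06.
Running total after k=2: 188.766.
Correction k=3: B_{6}/6! · (f^{(5)}(28) − f^{(5)}(8)) = 1/30240 · (2.39405e-06 − 5.76368e-06) = -1.11429e-10.
Running total after k=3: 188.766.
Correction k=4: B_{8}/8! · (f^{(7)}(28) − f^{(7)}(8)) = −1/1209600 · (4.58045e-09 − 1.04705e-08) = 4.86942e-15.

S_4 ≈ 188.766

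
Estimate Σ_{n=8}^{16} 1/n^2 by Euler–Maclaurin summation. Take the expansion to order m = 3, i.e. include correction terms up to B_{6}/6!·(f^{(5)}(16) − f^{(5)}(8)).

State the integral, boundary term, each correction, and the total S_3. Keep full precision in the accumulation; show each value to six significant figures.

S_3 ≈ 0.0725495

∫_8^16 1/x^2 dx evaluates to 0.0625000.
Endpoint term: (f(8) + f(16))/2 = (0.0156250 + 0.00390625)/2 = 0.00976562.
Integral + boundary = 0.0722656.
Order-1 term: 1/12 · (-0.000488281 − (-0.00390625)) = 0.000284831.
Partial sum through k=1: 0.0725505.
Order-2 term: −1/720 · (-2.28882e-05 − (-0.000732422)) = -9.85463e-07.
Partial sum through k=2: 0.0725495.
Order-3 term: 1/30240 · (-2.68221e-06 − (-0.000343323)) = 1.12646e-08.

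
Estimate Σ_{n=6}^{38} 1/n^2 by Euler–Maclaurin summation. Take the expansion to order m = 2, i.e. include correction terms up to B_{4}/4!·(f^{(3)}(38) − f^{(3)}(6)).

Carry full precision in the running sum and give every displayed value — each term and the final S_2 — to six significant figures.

Integral: ∫_6^38 1/x^2 dx = 0.140351.
Boundary: ½(f(6) + f(38)) = ½(0.0277778 + 0.000692521) = 0.0142351.
Running total after boundary: 0.154586.
Correction k=1: B_{2}/2! · (f^{(1)}(38) − f^{(1)}(6)) = 1/12 · (-3.64485e-05 − (-0.00925926)) = 0.000768568.
Partial sum through k=1: 0.155355.
Correction k=2: B_{4}/4! · (f^{(3)}(38) − f^{(3)}(6)) = −1/720 · (-3.02896e-07 − (-0.00308642)) = -4.28627e-06.

S_2 ≈ 0.155350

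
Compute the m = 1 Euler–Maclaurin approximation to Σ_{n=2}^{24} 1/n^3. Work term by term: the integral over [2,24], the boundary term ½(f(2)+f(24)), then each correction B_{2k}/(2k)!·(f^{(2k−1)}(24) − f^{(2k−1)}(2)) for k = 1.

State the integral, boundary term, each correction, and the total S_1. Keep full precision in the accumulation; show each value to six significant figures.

The integral term ∫_2^24 1/x^3 dx = 0.124132.
Endpoint term: (f(2) + f(24))/2 = (0.125000 + 7.23380e-05)/2 = 0.0625362.
Integral + boundary = 0.186668.
Order-1 term: 1/12 · (-9.04225e-06 − (-0.187500)) = 0.0156242.

S_1 ≈ 0.202292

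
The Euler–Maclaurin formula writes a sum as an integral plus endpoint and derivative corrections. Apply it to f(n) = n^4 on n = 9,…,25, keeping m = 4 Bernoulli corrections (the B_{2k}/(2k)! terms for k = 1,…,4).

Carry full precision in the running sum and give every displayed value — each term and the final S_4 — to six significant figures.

S_4 ≈ 2.14487e+06

The integral term ∫_9^25 x^4 dx = 1.94132e+06.
Endpoint term: (f(9) + f(25))/2 = (6561.00 + 390625)/2 = 198593.
Integral + boundary = 2.13991e+06.
Order-1 term: 1/12 · (62500.0 − 2916.00) = 4965.33.
After k=1: 2.14487e+06.
Order-2 term: −1/720 · (600.000 − 216.000) = -0.533333.
After k=2: 2.14487e+06.
Order-3 term: 1/30240 · (0.00000 − 0.00000) = 0.00000.
After k=3: 2.14487e+06.
Order-4 term: −1/1209600 · (0.00000 − 0.00000) = 0.00000.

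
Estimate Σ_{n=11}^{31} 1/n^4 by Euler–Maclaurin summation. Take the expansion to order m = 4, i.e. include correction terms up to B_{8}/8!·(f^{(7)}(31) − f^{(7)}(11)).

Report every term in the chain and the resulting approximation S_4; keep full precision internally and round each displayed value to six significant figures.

S_4 ≈ 0.000275991

∫_11^31 1/x^4 dx evaluates to 0.000239249.
½[f(11) + f(31)] = ½[6.83013e-05 + 1.08281e-06] = 3.46921e-05.
So far: 0.000273941.
Order-1 term: 1/12 · (-1.39718e-07 − (-2.48369e-05)) = 2.05809e-06.
Partial sum through k=1: 0.000275999.
Order-2 term: −1/720 · (-4.36164e-09 − (-6.15790e-06)) = -8.54658e-09.
Partial sum through k=2: 0.000275991.
Order-3 term: 1/30240 · (-2.54164e-10 − (-2.84994e-06)) = 9.42355e-11.
Partial sum through k=3: 0.000275991.
Order-4 term: −1/1209600 · (-2.38031e-11 − (-2.11979e-06)) = -1.75245e-12.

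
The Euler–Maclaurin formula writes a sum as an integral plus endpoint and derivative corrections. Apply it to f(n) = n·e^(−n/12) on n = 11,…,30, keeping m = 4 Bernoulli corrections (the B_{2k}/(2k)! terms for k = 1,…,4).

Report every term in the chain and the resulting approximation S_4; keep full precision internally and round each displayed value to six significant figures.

S_4 ≈ 72.4051

The integral term ∫_11^30 x·e^(−x/12) dx = 68.9877.
Boundary: ½(f(11) + f(30)) = ½(4.39835 + 2.46255) = 3.43045.
Integral + boundary = 72.4181.
Correction k=1: B_{2}/2! · (f^{(1)}(30) − f^{(1)}(11)) = 1/12 · (-0.123127 − 0.0333208) = -0.0130374.
Running total after k=1: 72.4051.
Correction k=2: B_{4}/4! · (f^{(3)}(30) − f^{(3)}(11)) = −1/720 · (0.000285017 − 0.00578486) = 7.63867e-06.
Running total after k=2: 72.4051.
Correction k=3: B_{6}/6! · (f^{(5)}(30) − f^{(5)}(11)) = 1/30240 · (9.89644e-06 − 7.87384e-05) = -2.27652e-09.
Running total after k=3: 72.4051.
Correction k=4: B_{8}/8! · (f^{(7)}(30) − f^{(7)}(11)) = −1/1209600 · (1.23705e-07 − 8.14612e-07) = 5.71186e-13.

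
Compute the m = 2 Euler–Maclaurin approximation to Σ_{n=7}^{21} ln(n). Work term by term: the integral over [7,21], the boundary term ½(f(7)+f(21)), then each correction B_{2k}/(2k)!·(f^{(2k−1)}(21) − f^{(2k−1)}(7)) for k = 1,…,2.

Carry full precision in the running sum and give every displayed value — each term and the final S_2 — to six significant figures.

The integral term ∫_7^21 ln(x) dx = 36.3136.
½[f(7) + f(21)] = ½[1.94591 + 3.04452] = 2.49522.
So far: 38.8088.
Order-1 term: 1/12 · (0.0476190 − 0.142857) = -0.00793651.
After k=1: 38.8009.
Order-2 term: −1/720 · (0.000215959 − 0.00583090) = 7.79853e-06.

S_2 ≈ 38.8009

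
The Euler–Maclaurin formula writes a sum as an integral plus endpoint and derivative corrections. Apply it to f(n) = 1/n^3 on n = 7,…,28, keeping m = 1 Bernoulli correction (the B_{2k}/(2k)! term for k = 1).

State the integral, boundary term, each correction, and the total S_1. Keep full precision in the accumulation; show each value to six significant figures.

The integral term ∫_7^28 1/x^3 dx = 0.00956633.
Endpoint term: (f(7) + f(28))/2 = (0.00291545 + 4.55539e-05)/2 = 0.00148050.
Integral + boundary = 0.0110468.
k=1: B_{2}/(2)! × [f^{(1)}(28) − f^{(1)}(7)] = 1/12 × (-4.88078e-06 − (-0.00124948)) = 0.000103717.

S_1 ≈ 0.0111505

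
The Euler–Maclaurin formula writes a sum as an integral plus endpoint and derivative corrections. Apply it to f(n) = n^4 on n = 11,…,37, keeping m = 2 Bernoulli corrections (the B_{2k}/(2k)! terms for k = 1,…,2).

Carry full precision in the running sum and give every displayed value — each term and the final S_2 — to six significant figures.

S_2 ≈ 1.47974e+07

The integral term ∫_11^37 x^4 dx = 1.38366e+07.
Boundary: ½(f(11) + f(37)) = ½(14641.0 + 1.87416e+06) = 944401.
So far: 1.47810e+07.
Order-1 term: 1/12 · (202612 − 5324.00) = 16440.7.
After k=1: 1.47974e+07.
Order-2 term: −1/720 · (888.000 − 264.000) = -0.866667.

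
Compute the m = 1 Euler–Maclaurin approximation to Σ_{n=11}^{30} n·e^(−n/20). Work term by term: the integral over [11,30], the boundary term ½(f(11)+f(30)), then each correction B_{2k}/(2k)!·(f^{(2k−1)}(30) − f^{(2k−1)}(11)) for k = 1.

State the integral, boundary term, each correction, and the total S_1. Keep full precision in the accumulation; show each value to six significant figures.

S_1 ≈ 141.068

The integral term ∫_11^30 x·e^(−x/20) dx = 134.579.
Endpoint term: (f(11) + f(30))/2 = (6.34645 + 6.69390)/2 = 6.52018.
Integral + boundary = 141.099.
Order-1 term: 1/12 · (-0.111565 − 0.259627) = -0.0309327.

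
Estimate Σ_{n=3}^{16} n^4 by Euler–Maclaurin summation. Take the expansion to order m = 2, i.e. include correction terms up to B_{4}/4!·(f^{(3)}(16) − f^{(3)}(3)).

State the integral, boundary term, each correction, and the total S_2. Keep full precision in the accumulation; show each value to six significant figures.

The integral term ∫_3^16 x^4 dx = 209667.
Boundary: ½(f(3) + f(16)) = ½(81.0000 + 65536.0) = 32808.5.
Integral + boundary = 242475.
Correction k=1: B_{2}/2! · (f^{(1)}(16) − f^{(1)}(3)) = 1/12 · (16384.0 − 108.000) = 1356.33.
After k=1: 243831.
Correction k=2: B_{4}/4! · (f^{(3)}(16) − f^{(3)}(3)) = −1/720 · (384.000 − 72.0000) = -0.433333.

S_2 ≈ 243831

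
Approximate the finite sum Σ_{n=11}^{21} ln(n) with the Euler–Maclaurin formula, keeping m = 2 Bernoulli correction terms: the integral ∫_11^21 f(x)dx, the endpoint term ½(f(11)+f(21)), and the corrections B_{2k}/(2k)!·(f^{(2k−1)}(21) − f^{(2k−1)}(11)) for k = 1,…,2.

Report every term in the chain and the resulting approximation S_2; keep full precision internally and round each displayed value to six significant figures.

S_2 ≈ 30.2757

∫_11^21 ln(x) dx evaluates to 27.5581.
Boundary: ½(f(11) + f(21)) = ½(2.39790 + 3.04452) = 2.72121.
So far: 30.2793.
Order-1 term: 1/12 · (0.0476190 − 0.0909091) = -0.00360750.
After k=1: 30.2757.
Order-2 term: −1/720 · (0.000215959 − 0.00150263) = 1.78704e-06.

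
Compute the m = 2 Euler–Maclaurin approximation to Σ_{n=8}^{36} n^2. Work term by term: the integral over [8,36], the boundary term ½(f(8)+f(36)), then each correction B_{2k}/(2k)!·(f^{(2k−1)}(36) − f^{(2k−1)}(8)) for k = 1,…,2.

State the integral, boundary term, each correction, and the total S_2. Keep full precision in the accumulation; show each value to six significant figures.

S_2 ≈ 16066.0

∫_8^36 x^2 dx evaluates to 15381.3.
Endpoint term: (f(8) + f(36))/2 = (64.0000 + 1296.00)/2 = 680.000.
Running total after boundary: 16061.3.
Order-1 term: 1/12 · (72.0000 − 16.0000) = 4.66667.
After k=1: 16066.0.
Order-2 term: −1/720 · (0.00000 − 0.00000) = 0.00000.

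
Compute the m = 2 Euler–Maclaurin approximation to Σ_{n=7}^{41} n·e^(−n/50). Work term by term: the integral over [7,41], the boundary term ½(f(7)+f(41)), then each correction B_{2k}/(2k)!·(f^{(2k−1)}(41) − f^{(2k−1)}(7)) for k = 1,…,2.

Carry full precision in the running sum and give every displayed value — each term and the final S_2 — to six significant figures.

S_2 ≈ 485.723

∫_7^41 x·e^(−x/50) dx evaluates to 473.707.
½[f(7) + f(41)] = ½[6.08551 + 18.0577] = 12.0716.
So far: 485.779.
Order-1 term: 1/12 · (0.0792777 − 0.747648) = -0.0556975.
Partial sum through k=1: 485.723.
Order-2 term: −1/720 · (0.000384056 − 0.000994546) = 8.47902e-07.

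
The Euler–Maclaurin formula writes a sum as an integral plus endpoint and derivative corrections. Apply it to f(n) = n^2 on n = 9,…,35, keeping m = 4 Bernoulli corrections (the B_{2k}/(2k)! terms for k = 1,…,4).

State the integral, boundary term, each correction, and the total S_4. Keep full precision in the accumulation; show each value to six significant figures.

S_4 ≈ 14706.0

Integral: ∫_9^35 x^2 dx = 14048.7.
½[f(9) + f(35)] = ½[81.0000 + 1225.00] = 653.000.
So far: 14701.7.
Order-1 term: 1/12 · (70.0000 − 18.0000) = 4.33333.
Partial sum through k=1: 14706.0.
Order-2 term: −1/720 · (0.00000 − 0.00000) = 0.00000.
Partial sum through k=2: 14706.0.
Order-3 term: 1/30240 · (0.00000 − 0.00000) = 0.00000.
Partial sum through k=3: 14706.0.
Order-4 term: −1/1209600 · (0.00000 − 0.00000) = 0.00000.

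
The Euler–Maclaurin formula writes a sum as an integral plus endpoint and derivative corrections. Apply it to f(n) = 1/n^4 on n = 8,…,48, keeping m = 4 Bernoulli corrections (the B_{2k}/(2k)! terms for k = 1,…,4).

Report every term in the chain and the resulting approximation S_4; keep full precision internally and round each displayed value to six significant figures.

The integral term ∫_8^48 1/x^4 dx = 0.000648028.
Endpoint term: (f(8) + f(48))/2 = (0.000244141 + 1.88380e-07)/2 = 0.000122165.
Integral + boundary = 0.000770192.
k=1: B_{2}/(2)! × [f^{(1)}(48) − f^{(1)}(8)] = 1/12 × (-1.56983e-08 − (-0.000122070)) = 1.01712e-05.
Partial sum through k=1: 0.000780363.
k=2: B_{4}/(4)! × [f^{(3)}(48) − f^{(3)}(8)] = −1/720 × (-2.04406e-10 − (-5.72205e-05)) = -7.94726e-08.
Partial sum through k=2: 0.000780284.
k=3: B_{6}/(6)! × [f^{(5)}(48) − f^{(5)}(8)] = 1/30240 × (-4.96819e-12 − (-5.00679e-05)) = 1.65568e-09.
Partial sum through k=3: 0.000780285.
k=4: B_{8}/(8)! × [f^{(7)}(48) − f^{(7)}(8)] = −1/1209600 × (-1.94070e-13 − (-7.04080e-05)) = -5.82077e-11.

S_4 ≈ 0.000780285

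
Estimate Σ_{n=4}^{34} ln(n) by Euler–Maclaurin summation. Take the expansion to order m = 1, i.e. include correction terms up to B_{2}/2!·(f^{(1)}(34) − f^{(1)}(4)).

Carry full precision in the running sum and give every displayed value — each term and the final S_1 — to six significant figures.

∫_4^34 ln(x) dx evaluates to 84.3511.
Boundary: ½(f(4) + f(34)) = ½(1.38629 + 3.52636) = 2.45633.
So far: 86.8074.
Correction k=1: B_{2}/2! · (f^{(1)}(34) − f^{(1)}(4)) = 1/12 · (0.0294118 − 0.250000) = -0.0183824.

S_1 ≈ 86.7890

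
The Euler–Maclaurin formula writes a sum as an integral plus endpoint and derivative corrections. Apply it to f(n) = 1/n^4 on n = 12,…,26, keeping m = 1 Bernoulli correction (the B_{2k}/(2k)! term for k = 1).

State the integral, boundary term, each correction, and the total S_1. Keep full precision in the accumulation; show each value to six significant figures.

∫_12^26 1/x^4 dx evaluates to 0.000173936.
Endpoint term: (f(12) + f(26))/2 = (4.82253e-05 + 2.18830e-06)/2 = 2.52068e-05.
So far: 0.000199143.
k=1: B_{2}/(2)! × [f^{(1)}(26) − f^{(1)}(12)] = 1/12 × (-3.36661e-07 − (-1.60751e-05)) = 1.31154e-06.

S_1 ≈ 0.000200454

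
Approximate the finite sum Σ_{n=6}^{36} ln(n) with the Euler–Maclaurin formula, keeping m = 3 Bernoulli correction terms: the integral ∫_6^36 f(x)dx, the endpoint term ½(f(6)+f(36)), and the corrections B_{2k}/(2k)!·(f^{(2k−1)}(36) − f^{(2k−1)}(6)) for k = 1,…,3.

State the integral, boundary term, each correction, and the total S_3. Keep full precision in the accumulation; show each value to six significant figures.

The integral term ∫_6^36 ln(x) dx = 88.2561.
½[f(6) + f(36)] = ½[1.79176 + 3.58352] = 2.68764.
Running total after boundary: 90.9438.
Correction k=1: B_{2}/2! · (f^{(1)}(36) − f^{(1)}(6)) = 1/12 · (0.0277778 − 0.166667) = -0.0115741.
Running total after k=1: 90.9322.
Correction k=2: B_{4}/4! · (f^{(3)}(36) − f^{(3)}(6)) = −1/720 · (4.28669e-05 − 0.00925926) = 1.28005e-05.
Running total after k=2: 90.9322.
Correction k=3: B_{6}/6! · (f^{(5)}(36) − f^{(5)}(6)) = 1/30240 · (3.96916e-07 − 0.00308642) = -1.02051e-07.

S_3 ≈ 90.9322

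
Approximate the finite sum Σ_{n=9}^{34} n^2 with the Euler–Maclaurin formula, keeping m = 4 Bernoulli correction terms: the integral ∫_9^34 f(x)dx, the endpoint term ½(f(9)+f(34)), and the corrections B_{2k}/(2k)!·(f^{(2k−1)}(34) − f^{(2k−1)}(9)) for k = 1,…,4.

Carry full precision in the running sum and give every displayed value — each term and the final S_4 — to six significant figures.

The integral term ∫_9^34 x^2 dx = 12858.3.
½[f(9) + f(34)] = ½[81.0000 + 1156.00] = 618.500.
So far: 13476.8.
Correction k=1: B_{2}/2! · (f^{(1)}(34) − f^{(1)}(9)) = 1/12 · (68.0000 − 18.0000) = 4.16667.
Partial sum through k=1: 13481.0.
Correction k=2: B_{4}/4! · (f^{(3)}(34) − f^{(3)}(9)) = −1/720 · (0.00000 − 0.00000) = 0.00000.
Partial sum through k=2: 13481.0.
Correction k=3: B_{6}/6! · (f^{(5)}(34) − f^{(5)}(9)) = 1/30240 · (0.00000 − 0.00000) = 0.00000.
Partial sum through k=3: 13481.0.
Correction k=4: B_{8}/8! · (f^{(7)}(34) − f^{(7)}(9)) = −1/1209600 · (0.00000 − 0.00000) = 0.00000.

S_4 ≈ 13481.0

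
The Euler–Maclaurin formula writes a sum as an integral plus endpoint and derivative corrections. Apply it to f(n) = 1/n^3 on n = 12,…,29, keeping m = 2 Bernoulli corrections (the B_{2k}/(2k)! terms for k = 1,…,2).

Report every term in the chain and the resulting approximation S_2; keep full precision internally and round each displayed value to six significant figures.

∫_12^29 1/x^3 dx evaluates to 0.00287769.
½[f(12) + f(29)] = ½[0.000578704 + 4.10021e-05] = 0.000309853.
Running total after boundary: 0.00318754.
Correction k=1: B_{2}/2! · (f^{(1)}(29) − f^{(1)}(12)) = 1/12 · (-4.24160e-06 − (-0.000144676)) = 1.17029e-05.
Running total after k=1: 0.00319925.
Correction k=2: B_{4}/4! · (f^{(3)}(29) − f^{(3)}(12)) = −1/720 · (-1.00870e-07 − (-2.00939e-05)) = -2.77681e-08.

S_2 ≈ 0.00319922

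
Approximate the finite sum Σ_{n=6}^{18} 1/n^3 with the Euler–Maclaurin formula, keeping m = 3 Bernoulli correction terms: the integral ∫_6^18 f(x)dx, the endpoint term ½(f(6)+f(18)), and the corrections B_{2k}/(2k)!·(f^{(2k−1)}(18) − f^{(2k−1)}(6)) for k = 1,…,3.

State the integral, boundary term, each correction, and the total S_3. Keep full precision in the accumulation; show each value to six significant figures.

Integral: ∫_6^18 1/x^3 dx = 0.0123457.
½[f(6) + f(18)] = ½[0.00462963 + 0.000171468] = 0.00240055.
Running total after boundary: 0.0147462.
Correction k=1: B_{2}/2! · (f^{(1)}(18) − f^{(1)}(6)) = 1/12 · (-2.85780e-05 − (-0.00231481)) = 0.000190520.
Running total after k=1: 0.0149367.
Correction k=2: B_{4}/4! · (f^{(3)}(18) − f^{(3)}(6)) = −1/720 · (-1.76407e-06 − (-0.00128601)) = -1.78367e-06.
Running total after k=2: 0.0149350.
Correction k=3: B_{6}/6! · (f^{(5)}(18) − f^{(5)}(6)) = 1/30240 · (-2.28676e-07 − (-0.00150034)) = 4.96070e-08.

S_3 ≈ 0.0149350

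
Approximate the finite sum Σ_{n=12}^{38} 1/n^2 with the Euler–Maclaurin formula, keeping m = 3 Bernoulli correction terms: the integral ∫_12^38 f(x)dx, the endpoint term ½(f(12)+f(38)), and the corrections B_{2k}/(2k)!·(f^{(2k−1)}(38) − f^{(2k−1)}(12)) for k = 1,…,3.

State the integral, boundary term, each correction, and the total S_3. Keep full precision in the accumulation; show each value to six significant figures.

∫_12^38 1/x^2 dx evaluates to 0.0570175.
Endpoint term: (f(12) + f(38))/2 = (0.00694444 + 0.000692521)/2 = 0.00381848.
Integral + boundary = 0.0608360.
Correction k=1: B_{2}/2! · (f^{(1)}(38) − f^{(1)}(12)) = 1/12 · (-3.64485e-05 − (-0.00115741)) = 9.34132e-05.
Partial sum through k=1: 0.0609294.
Correction k=2: B_{4}/4! · (f^{(3)}(38) − f^{(3)}(12)) = −1/720 · (-3.02896e-07 − (-9.64506e-05)) = -1.33539e-07.
Partial sum through k=2: 0.0609293.
Correction k=3: B_{6}/6! · (f^{(5)}(38) − f^{(5)}(12)) = 1/30240 · (-6.29285e-09 − (-2.00939e-05)) = 6.64272e-10.

S_3 ≈ 0.0609293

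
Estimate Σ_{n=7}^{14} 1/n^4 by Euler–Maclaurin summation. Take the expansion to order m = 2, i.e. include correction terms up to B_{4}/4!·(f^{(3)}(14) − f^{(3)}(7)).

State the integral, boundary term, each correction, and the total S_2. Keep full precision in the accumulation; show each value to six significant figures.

∫_7^14 1/x^4 dx evaluates to 0.000850340.
Boundary: ½(f(7) + f(14)) = ½(0.000416493 + 2.60308e-05) = 0.000221262.
Integral + boundary = 0.00107160.
Correction k=1: B_{2}/2! · (f^{(1)}(14) − f^{(1)}(7)) = 1/12 · (-7.43738e-06 − (-0.000237996)) = 1.92132e-05.
Running total after k=1: 0.00109082.
Correction k=2: B_{4}/4! · (f^{(3)}(14) − f^{(3)}(7)) = −1/720 · (-1.13837e-06 − (-0.000145712)) = -2.00797e-07.

S_2 ≈ 0.00109061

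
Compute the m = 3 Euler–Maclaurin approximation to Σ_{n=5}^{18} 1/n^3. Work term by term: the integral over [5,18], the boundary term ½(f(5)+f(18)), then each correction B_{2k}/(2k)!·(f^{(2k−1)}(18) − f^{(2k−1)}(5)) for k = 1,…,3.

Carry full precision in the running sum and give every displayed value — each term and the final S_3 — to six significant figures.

S_3 ≈ 0.0229350

The integral term ∫_5^18 1/x^3 dx = 0.0184568.
½[f(5) + f(18)] = ½[0.00800000 + 0.000171468] = 0.00408573.
Integral + boundary = 0.0225425.
Correction k=1: B_{2}/2! · (f^{(1)}(18) − f^{(1)}(5)) = 1/12 · (-2.85780e-05 − (-0.00480000)) = 0.000397619.
Running total after k=1: 0.0229401.
Correction k=2: B_{4}/4! · (f^{(3)}(18) − f^{(3)}(5)) = −1/720 · (-1.76407e-06 − (-0.00384000)) = -5.33088e-06.
Running total after k=2: 0.0229348.
Correction k=3: B_{6}/6! · (f^{(5)}(18) − f^{(5)}(5)) = 1/30240 · (-2.28676e-07 − (-0.00645120)) = 2.13326e-07.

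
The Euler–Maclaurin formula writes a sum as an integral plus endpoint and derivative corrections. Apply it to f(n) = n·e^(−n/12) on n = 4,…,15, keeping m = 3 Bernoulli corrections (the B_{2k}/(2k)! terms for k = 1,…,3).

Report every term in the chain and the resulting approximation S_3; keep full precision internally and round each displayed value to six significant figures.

S_3 ≈ 48.2825

The integral term ∫_4^15 x·e^(−x/12) dx = 44.7465.
Boundary: ½(f(4) + f(15)) = ½(2.86613 + 4.29757) = 3.58185.
So far: 48.3283.
Order-1 term: 1/12 · (-0.0716262 − 0.477688) = -0.0457761.
Partial sum through k=1: 48.2825.
Order-2 term: −1/720 · (0.00348183 − 0.0132691) = 1.35934e-05.
Partial sum through k=2: 48.2825.
Order-3 term: 1/30240 · (5.18129e-05 − 0.000161256) = -3.61916e-09.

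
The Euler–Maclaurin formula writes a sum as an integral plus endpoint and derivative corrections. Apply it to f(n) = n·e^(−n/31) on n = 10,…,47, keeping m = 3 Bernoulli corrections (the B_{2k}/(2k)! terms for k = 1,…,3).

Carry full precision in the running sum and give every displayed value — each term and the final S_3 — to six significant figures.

The integral term ∫_10^47 x·e^(−x/31) dx = 389.660.
Boundary: ½(f(10) + f(47)) = ½(7.24278 + 10.3193) = 8.78105.
Running total after boundary: 398.441.
Correction k=1: B_{2}/2! · (f^{(1)}(47) − f^{(1)}(10)) = 1/12 · (-0.113321 − 0.490640) = -0.0503301.
Running total after k=1: 398.391.
Correction k=2: B_{4}/4! · (f^{(3)}(47) − f^{(3)}(10)) = −1/720 · (0.000339021 − 0.00201789) = 2.33177e-06.
Running total after k=2: 398.391.
Correction k=3: B_{6}/6! · (f^{(5)}(47) − f^{(5)}(10)) = 1/30240 · (8.28264e-07 − 3.66830e-06) = -9.39164e-11.

S_3 ≈ 398.391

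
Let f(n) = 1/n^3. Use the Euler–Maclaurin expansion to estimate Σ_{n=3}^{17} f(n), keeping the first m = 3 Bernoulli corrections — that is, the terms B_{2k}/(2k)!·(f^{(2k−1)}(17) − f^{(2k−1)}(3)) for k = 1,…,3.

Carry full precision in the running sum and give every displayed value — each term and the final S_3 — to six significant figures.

The integral term ∫_3^17 1/x^3 dx = 0.0538255.
Endpoint term: (f(3) + f(17))/2 = (0.0370370 + 0.000203542)/2 = 0.0186203.
Integral + boundary = 0.0724457.
k=1: B_{2}/(2)! × [f^{(1)}(17) − f^{(1)}(3)] = 1/12 × (-3.59191e-05 − (-0.0370370)) = 0.00308343.
Partial sum through k=1: 0.0755292.
k=2: B_{4}/(4)! × [f^{(3)}(17) − f^{(3)}(3)] = −1/720 × (-2.48575e-06 − (-0.0823045)) = -0.000114308.
Partial sum through k=2: 0.0754149.
k=3: B_{6}/(6)! × [f^{(5)}(17) − f^{(5)}(3)] = 1/30240 × (-3.61251e-07 − (-0.384088)) = 1.27013e-05.

S_3 ≈ 0.0754276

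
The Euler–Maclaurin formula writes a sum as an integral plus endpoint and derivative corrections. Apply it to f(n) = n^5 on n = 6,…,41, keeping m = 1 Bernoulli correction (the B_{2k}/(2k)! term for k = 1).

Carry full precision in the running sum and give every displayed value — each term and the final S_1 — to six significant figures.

S_1 ≈ 8.50785e+08

Integral: ∫_6^41 x^5 dx = 7.91676e+08.
½[f(6) + f(41)] = ½[7776.00 + 1.15856e+08] = 5.79320e+07.
So far: 8.49608e+08.
Order-1 term: 1/12 · (1.41288e+07 − 6480.00) = 1.17686e+06.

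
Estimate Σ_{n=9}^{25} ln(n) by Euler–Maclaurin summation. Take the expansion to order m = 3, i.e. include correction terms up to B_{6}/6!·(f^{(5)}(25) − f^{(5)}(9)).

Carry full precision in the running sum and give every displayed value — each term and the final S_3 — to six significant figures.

S_3 ≈ 47.3990

Integral: ∫_9^25 ln(x) dx = 44.6969.
Endpoint term: (f(9) + f(25))/2 = (2.19722 + 3.21888)/2 = 2.70805.
So far: 47.4049.
k=1: B_{2}/(2)! × [f^{(1)}(25) − f^{(1)}(9)] = 1/12 × (0.0400000 − 0.111111) = -0.00592593.
After k=1: 47.3990.
k=2: B_{4}/(4)! × [f^{(3)}(25) − f^{(3)}(9)] = −1/720 × (0.000128000 − 0.00274348) = 3.63262e-06.
After k=2: 47.3990.
k=3: B_{6}/(6)! × [f^{(5)}(25) − f^{(5)}(9)] = 1/30240 × (2.45760e-06 − 0.000406442) = -1.33593e-08.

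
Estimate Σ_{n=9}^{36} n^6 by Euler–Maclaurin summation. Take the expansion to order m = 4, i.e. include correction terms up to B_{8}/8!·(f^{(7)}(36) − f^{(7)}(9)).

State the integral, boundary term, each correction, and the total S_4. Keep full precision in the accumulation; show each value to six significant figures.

S_4 ≈ 1.23131e+10

Integral: ∫_9^36 x^6 dx = 1.11942e+10.
Boundary: ½(f(9) + f(36)) = ½(531441 + 2.17678e+09) = 1.08866e+09.
So far: 1.22829e+10.
k=1: B_{2}/(2)! × [f^{(1)}(36) − f^{(1)}(9)] = 1/12 × (3.62797e+08 − 354294) = 3.02036e+07.
Running total after k=1: 1.23131e+10.
k=2: B_{4}/(4)! × [f^{(3)}(36) − f^{(3)}(9)] = −1/720 × (5.59872e+06 − 87480.0) = -7654.50.
Running total after k=2: 1.23131e+10.
k=3: B_{6}/(6)! × [f^{(5)}(36) − f^{(5)}(9)] = 1/30240 × (25920.0 − 6480.00) = 0.642857.
Running total after k=3: 1.23131e+10.
k=4: B_{8}/(8)! × [f^{(7)}(36) − f^{(7)}(9)] = −1/1209600 × (0.00000 − 0.00000) = 0.00000.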